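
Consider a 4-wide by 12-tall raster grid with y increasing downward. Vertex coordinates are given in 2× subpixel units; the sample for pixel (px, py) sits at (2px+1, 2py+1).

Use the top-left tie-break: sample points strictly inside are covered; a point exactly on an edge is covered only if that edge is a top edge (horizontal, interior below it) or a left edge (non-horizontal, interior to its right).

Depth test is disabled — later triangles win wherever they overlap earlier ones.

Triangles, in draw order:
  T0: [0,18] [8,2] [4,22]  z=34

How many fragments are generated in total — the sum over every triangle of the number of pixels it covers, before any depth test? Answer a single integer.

T0:
  2·area = 96
  edge (0, 18)→(8, 2): d=(8,-16) top-left  bias=+0
  edge (8, 2)→(4, 22): d=(-4,20) right/bottom  bias=-1
  edge (4, 22)→(0, 18): d=(-4,-4) top-left  bias=+0
    (3,2)@(7, 5): e=[8,8,80] → X
    (3,3)@(7, 7): e=[24,0,72] → .  [on edge]
    (2,4)@(5, 9): e=[8,32,56] → X
    (3,4)@(7, 9): e=[40,-8,64] → .
    (2,5)@(5, 11): e=[24,24,48] → X
    (3,5)@(7, 11): e=[56,-16,56] → .
    (1,6)@(3, 13): e=[8,56,32] → X
    (3,6)@(7, 13): e=[72,-24,48] → .
    (1,7)@(3, 15): e=[24,48,24] → X
    (3,7)@(7, 15): e=[88,-32,40] → .
    (0,8)@(1, 17): e=[8,80,8] → X
    (2,8)@(5, 17): e=[72,0,24] → .  [on edge]
    (0,9)@(1, 19): e=[24,72,0] → X  [on edge]
    (1,10)@(3, 21): e=[72,24,0] → X  [on edge]
    (2,11)@(5, 23): e=[120,-24,0] → .  [on edge]
  covered (12 px):
    . . . .
    . . . .
    . . . X
    . . . .
    . . X .
    . . X .
    . X X .
    . X X .
    X X . .
    X X . .
    . X . .
    . . . .

Final: 12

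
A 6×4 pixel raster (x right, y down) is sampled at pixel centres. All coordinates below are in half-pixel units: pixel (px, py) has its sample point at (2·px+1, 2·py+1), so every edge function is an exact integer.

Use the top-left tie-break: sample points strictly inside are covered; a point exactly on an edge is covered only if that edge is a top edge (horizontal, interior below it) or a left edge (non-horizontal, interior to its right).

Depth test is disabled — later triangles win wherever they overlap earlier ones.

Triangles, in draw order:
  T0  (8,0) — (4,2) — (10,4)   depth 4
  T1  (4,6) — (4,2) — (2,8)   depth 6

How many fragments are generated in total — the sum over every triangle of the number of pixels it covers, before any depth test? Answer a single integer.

T0:
  2·area = 20  (B↔C swapped to make it positive)
  edge (8, 0)→(10, 4): d=(2,4) right/bottom  bias=-1
  edge (10, 4)→(4, 2): d=(-6,-2) top-left  bias=+0
  edge (4, 2)→(8, 0): d=(4,-2) top-left  bias=+0
    (0,0)@(1, 1): e=[30,0,-10] → .  [on edge]
    (3,0)@(7, 1): e=[6,12,2] → X
    (4,0)@(9, 1): e=[-2,16,6] → .
    (3,1)@(7, 3): e=[10,0,10] → X  [on edge]
    (4,1)@(9, 3): e=[2,4,14] → X
    (5,1)@(11, 3): e=[-6,8,18] → .
    (3,2)@(7, 5): e=[14,-12,18] → .
    (4,2)@(9, 5): e=[6,-8,22] → .
  covered (3 px):
    . . . X . .
    . . . X X .
    . . . . . .
    . . . . . .
T1:
  2·area = 8  (B↔C swapped to make it positive)
  edge (4, 6)→(2, 8): d=(-2,2) right/bottom  bias=-1
  edge (2, 8)→(4, 2): d=(2,-6) top-left  bias=+0
  edge (4, 2)→(4, 6): d=(0,4) right/bottom  bias=-1
    (4,0)@(9, 1): e=[0,28,-20] → .  [on edge]
    (3,1)@(7, 3): e=[0,20,-12] → .  [on edge]
    (1,2)@(3, 5): e=[4,0,4] → X  [on edge]
    (2,2)@(5, 5): e=[0,12,-4] → .  [on edge]
    (1,3)@(3, 7): e=[0,4,4] → .  [on edge]
  covered (1 px):
    . . . . . .
    . . . . . .
    . X . . . .
    . . . . . .

Final: 4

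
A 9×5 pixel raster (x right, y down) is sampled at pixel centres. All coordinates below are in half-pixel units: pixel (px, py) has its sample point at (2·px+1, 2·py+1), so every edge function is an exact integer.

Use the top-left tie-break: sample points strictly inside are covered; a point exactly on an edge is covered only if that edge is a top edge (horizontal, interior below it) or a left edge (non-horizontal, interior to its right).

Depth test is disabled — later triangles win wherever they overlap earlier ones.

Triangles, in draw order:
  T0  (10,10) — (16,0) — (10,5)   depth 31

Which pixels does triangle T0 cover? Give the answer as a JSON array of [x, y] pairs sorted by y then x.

T0:
  2·area = 30  (B↔C swapped to make it positive)
  edge (10, 10)→(10, 5): d=(0,-5) top-left  bias=+0
  edge (10, 5)→(16, 0): d=(6,-5) top-left  bias=+0
  edge (16, 0)→(10, 10): d=(-6,10) right/bottom  bias=-1
    (7,0)@(15, 1): e=[25,1,4] → █
    (8,0)@(17, 1): e=[35,11,-16] → ·
    (6,1)@(13, 3): e=[15,3,12] → █
    (7,1)@(15, 3): e=[25,13,-8] → ·
    (5,2)@(11, 5): e=[5,5,20] → █
    (6,2)@(13, 5): e=[15,15,0] → ·  [on edge]
    (5,3)@(11, 7): e=[5,17,8] → █
    (6,3)@(13, 7): e=[15,27,-12] → ·
    (5,4)@(11, 9): e=[5,29,-4] → ·
  covered (4 px):
    · · · · · · · █ ·
    · · · · · · █ · ·
    · · · · · █ · · ·
    · · · · · █ · · ·
    · · · · · · · · ·

Result: [[7,0],[6,1],[5,2],[5,3]]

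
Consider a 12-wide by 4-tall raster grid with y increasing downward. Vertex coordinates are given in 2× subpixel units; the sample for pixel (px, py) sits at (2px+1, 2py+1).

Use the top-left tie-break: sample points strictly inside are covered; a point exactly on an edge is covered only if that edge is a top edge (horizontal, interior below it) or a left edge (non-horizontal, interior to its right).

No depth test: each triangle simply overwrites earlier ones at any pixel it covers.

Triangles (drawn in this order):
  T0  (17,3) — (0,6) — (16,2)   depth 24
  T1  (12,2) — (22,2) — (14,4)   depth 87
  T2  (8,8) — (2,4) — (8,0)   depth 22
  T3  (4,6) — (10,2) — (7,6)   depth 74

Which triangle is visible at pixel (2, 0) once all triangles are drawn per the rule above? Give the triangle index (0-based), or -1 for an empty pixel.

T0:
  2·area = 20
  edge (17, 3)→(0, 6): d=(-17,3) right/bottom  bias=-1
  edge (0, 6)→(16, 2): d=(16,-4) top-left  bias=+0
  edge (16, 2)→(17, 3): d=(1,1) right/bottom  bias=-1
    (7,0)@(15, 1): e=[40,-20,0] → ·  [on edge]
    (6,1)@(13, 3): e=[12,4,4] → #
    (7,1)@(15, 3): e=[6,12,2] → #
    (8,1)@(17, 3): e=[0,20,0] → ·  [on edge]
    (2,2)@(5, 5): e=[2,4,14] → #
    (3,2)@(7, 5): e=[-4,12,12] → ·
    (6,2)@(13, 5): e=[-22,36,6] → ·
    (7,2)@(15, 5): e=[-28,44,4] → ·
    (9,2)@(19, 5): e=[-40,60,0] → ·  [on edge]
    (2,3)@(5, 7): e=[-32,36,16] → ·
    (10,3)@(21, 7): e=[-80,100,0] → ·  [on edge]
  covered (3 px):
    · · · · · · · · · · · ·
    · · · · · · # # · · · ·
    · · # · · · · · · · · ·
    · · · · · · · · · · · ·
T1:
  2·area = 20
  edge (12, 2)→(22, 2): d=(10,0) top-left  bias=+0
  edge (22, 2)→(14, 4): d=(-8,2) right/bottom  bias=-1
  edge (14, 4)→(12, 2): d=(-2,-2) top-left  bias=+0
    (5,0)@(11, 1): e=[-10,30,0] → ·  [on edge]
    (6,1)@(13, 3): e=[10,10,0] → #  [on edge]
    (7,1)@(15, 3): e=[10,6,4] → #
    (8,1)@(17, 3): e=[10,2,8] → #
    (9,1)@(19, 3): e=[10,-2,12] → ·
    (6,2)@(13, 5): e=[30,-6,-4] → ·
    (7,2)@(15, 5): e=[30,-10,0] → ·  [on edge]
    (8,2)@(17, 5): e=[30,-14,4] → ·
    (8,3)@(17, 7): e=[50,-30,0] → ·  [on edge]
  covered (3 px):
    · · · · · · · · · · · ·
    · · · · · · # # # · · ·
    · · · · · · · · · · · ·
    · · · · · · · · · · · ·
T2:
  2·area = 48
  edge (8, 8)→(2, 4): d=(-6,-4) top-left  bias=+0
  edge (2, 4)→(8, 0): d=(6,-4) top-left  bias=+0
  edge (8, 0)→(8, 8): d=(0,8) right/bottom  bias=-1
    (3,0)@(7, 1): e=[38,2,8] → #
    (4,0)@(9, 1): e=[46,10,-8] → ·
    (2,1)@(5, 3): e=[18,6,24] → #
    (4,1)@(9, 3): e=[34,22,-8] → ·
    (2,2)@(5, 5): e=[6,18,24] → #
    (4,2)@(9, 5): e=[22,34,-8] → ·
    (2,3)@(5, 7): e=[-6,30,24] → ·
    (3,3)@(7, 7): e=[2,38,8] → #
    (4,3)@(9, 7): e=[10,46,-8] → ·
  covered (6 px):
    · · · # · · · · · · · ·
    · · # # · · · · · · · ·
    · · # # · · · · · · · ·
    · · · # · · · · · · · ·
T3:
  2·area = 12
  edge (4, 6)→(10, 2): d=(6,-4) top-left  bias=+0
  edge (10, 2)→(7, 6): d=(-3,4) right/bottom  bias=-1
  edge (7, 6)→(4, 6): d=(-3,0) right/bottom  bias=-1
    (4,1)@(9, 3): e=[2,1,9] → #
    (5,1)@(11, 3): e=[10,-7,9] → ·
    (3,2)@(7, 5): e=[6,3,3] → #
    (4,2)@(9, 5): e=[14,-5,3] → ·
    (3,3)@(7, 7): e=[18,-3,-3] → ·
  covered (2 px):
    · · · · · · · · · · · ·
    · · · · # · · · · · · ·
    · · · # · · · · · · · ·
    · · · · · · · · · · · ·

Z-buffer (winner per pixel, '.' = empty):
  . . . 2 . . . . . . . .
  . . 2 2 3 . 1 1 1 . . .
  . . 2 3 . . . . . . . .
  . . . 2 . . . . . . . .

Answer: -1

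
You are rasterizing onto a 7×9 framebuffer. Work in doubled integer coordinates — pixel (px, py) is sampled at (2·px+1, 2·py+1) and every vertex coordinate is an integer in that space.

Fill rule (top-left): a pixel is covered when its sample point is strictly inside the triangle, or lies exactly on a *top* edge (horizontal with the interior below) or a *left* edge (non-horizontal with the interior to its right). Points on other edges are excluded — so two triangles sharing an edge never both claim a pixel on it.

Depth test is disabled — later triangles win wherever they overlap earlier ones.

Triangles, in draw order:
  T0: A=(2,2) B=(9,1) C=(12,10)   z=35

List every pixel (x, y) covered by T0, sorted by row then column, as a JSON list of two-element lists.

T0:
  2·area = 66
  edge (2, 2)→(9, 1): d=(7,-1) top-left  bias=+0
  edge (9, 1)→(12, 10): d=(3,9) right/bottom  bias=-1
  edge (12, 10)→(2, 2): d=(-10,-8) top-left  bias=+0
    (4,0)@(9, 1): e=[0,0,66] → ·  [on edge]
    (2,1)@(5, 3): e=[10,42,14] → #
    (3,1)@(7, 3): e=[12,24,30] → #
    (4,1)@(9, 3): e=[14,6,46] → #
    (5,1)@(11, 3): e=[16,-12,62] → ·
    (2,2)@(5, 5): e=[24,48,-6] → ·
    (3,2)@(7, 5): e=[26,30,10] → #
    (5,2)@(11, 5): e=[30,-6,42] → ·
    (3,3)@(7, 7): e=[40,36,-10] → ·
    (4,3)@(9, 7): e=[42,18,6] → #
    (5,3)@(11, 7): e=[44,0,22] → ·  [on edge]
    (4,4)@(9, 9): e=[56,24,-14] → ·
    (6,6)@(13, 13): e=[88,0,-22] → ·  [on edge]
  covered (7 px):
    · · · · · · ·
    · · # # # · ·
    · · · # # · ·
    · · · · # · ·
    · · · · · # ·
    · · · · · · ·
    · · · · · · ·
    · · · · · · ·
    · · · · · · ·

Answer: [[2,1],[3,1],[4,1],[3,2],[4,2],[4,3],[5,4]]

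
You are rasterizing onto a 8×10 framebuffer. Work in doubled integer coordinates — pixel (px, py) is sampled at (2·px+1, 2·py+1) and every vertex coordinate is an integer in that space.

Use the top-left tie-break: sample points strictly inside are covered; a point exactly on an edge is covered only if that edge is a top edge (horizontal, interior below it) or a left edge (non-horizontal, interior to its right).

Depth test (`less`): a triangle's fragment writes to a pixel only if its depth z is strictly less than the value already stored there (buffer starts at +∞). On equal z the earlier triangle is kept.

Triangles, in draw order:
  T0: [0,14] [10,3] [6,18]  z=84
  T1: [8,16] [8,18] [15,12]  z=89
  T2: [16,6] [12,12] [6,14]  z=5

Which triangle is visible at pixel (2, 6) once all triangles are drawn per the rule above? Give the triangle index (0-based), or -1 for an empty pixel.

T0:
  2·area = 106
  edge (0, 14)→(10, 3): d=(10,-11) top-left  bias=+0
  edge (10, 3)→(6, 18): d=(-4,15) right/bottom  bias=-1
  edge (6, 18)→(0, 14): d=(-6,-4) top-left  bias=+0
    (4,2)@(9, 5): e=[9,7,90] → #
    (5,2)@(11, 5): e=[31,-23,98] → ·
    (3,3)@(7, 7): e=[7,29,70] → #
    (4,3)@(9, 7): e=[29,-1,78] → ·
    (2,4)@(5, 9): e=[5,51,50] → #
    (4,4)@(9, 9): e=[49,-9,66] → ·
    (1,5)@(3, 11): e=[3,73,30] → #
    (4,5)@(9, 11): e=[69,-17,54] → ·
    (0,6)@(1, 13): e=[1,95,10] → #
    (4,6)@(9, 13): e=[89,-25,42] → ·
    (0,7)@(1, 15): e=[21,87,-2] → ·
    (1,7)@(3, 15): e=[43,57,6] → #
  covered (14 px):
    · · · · · · · ·
    · · · · · · · ·
    · · · · # · · ·
    · · · # · · · ·
    · · # # · · · ·
    · # # # · · · ·
    # # # # · · · ·
    · # # · · · · ·
    · · # · · · · ·
    · · · · · · · ·
T1:
  2·area = 14  (B↔C swapped to make it positive)
  edge (8, 16)→(15, 12): d=(7,-4) top-left  bias=+0
  edge (15, 12)→(8, 18): d=(-7,6) right/bottom  bias=-1
  edge (8, 18)→(8, 16): d=(0,-2) top-left  bias=+0
    (5,7)@(11, 15): e=[5,3,6] → #
    (6,7)@(13, 15): e=[13,-9,10] → ·
    (4,8)@(9, 17): e=[11,1,2] → #
    (5,8)@(11, 17): e=[19,-11,6] → ·
    (4,9)@(9, 19): e=[25,-13,2] → ·
  covered (2 px):
    · · · · · · · ·
    · · · · · · · ·
    · · · · · · · ·
    · · · · · · · ·
    · · · · · · · ·
    · · · · · · · ·
    · · · · · · · ·
    · · · · · # · ·
    · · · · # · · ·
    · · · · · · · ·
T2:
  2·area = 28
  edge (16, 6)→(12, 12): d=(-4,6) right/bottom  bias=-1
  edge (12, 12)→(6, 14): d=(-6,2) right/bottom  bias=-1
  edge (6, 14)→(16, 6): d=(10,-8) top-left  bias=+0
    (7,3)@(15, 7): e=[2,24,2] → #
    (6,4)@(13, 9): e=[6,16,6] → #
    (7,4)@(15, 9): e=[-6,12,22] → ·
    (5,5)@(11, 11): e=[10,8,10] → #
    (6,5)@(13, 11): e=[-2,4,26] → ·
    (7,5)@(15, 11): e=[-14,0,42] → ·  [on edge]
    (4,6)@(9, 13): e=[14,0,14] → ·  [on edge]
    (5,6)@(11, 13): e=[2,-4,30] → ·
    (1,7)@(3, 15): e=[42,0,-14] → ·  [on edge]
  covered (3 px):
    · · · · · · · ·
    · · · · · · · ·
    · · · · · · · ·
    · · · · · · · #
    · · · · · · # ·
    · · · · · # · ·
    · · · · · · · ·
    · · · · · · · ·
    · · · · · · · ·
    · · · · · · · ·

Z-buffer (winner per pixel, '.' = empty):
  . . . . . . . .
  . . . . . . . .
  . . . . 0 . . .
  . . . 0 . . . 2
  . . 0 0 . . 2 .
  . 0 0 0 . 2 . .
  0 0 0 0 . . . .
  . 0 0 . . 1 . .
  . . 0 . 1 . . .
  . . . . . . . .

Result: 0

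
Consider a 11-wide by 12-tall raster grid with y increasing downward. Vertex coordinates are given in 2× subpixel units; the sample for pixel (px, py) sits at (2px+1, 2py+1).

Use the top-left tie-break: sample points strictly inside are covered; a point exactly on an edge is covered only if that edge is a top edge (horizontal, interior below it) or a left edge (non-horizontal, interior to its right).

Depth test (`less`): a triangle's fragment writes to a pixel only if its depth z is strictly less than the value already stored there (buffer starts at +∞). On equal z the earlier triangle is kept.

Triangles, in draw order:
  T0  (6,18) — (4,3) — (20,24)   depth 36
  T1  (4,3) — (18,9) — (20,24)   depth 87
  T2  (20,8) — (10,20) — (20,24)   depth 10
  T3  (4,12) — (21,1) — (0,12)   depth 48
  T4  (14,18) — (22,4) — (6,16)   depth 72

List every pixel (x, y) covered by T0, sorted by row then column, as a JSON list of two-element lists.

T0:
  2·area = 198
  edge (6, 18)→(4, 3): d=(-2,-15) top-left  bias=+0
  edge (4, 3)→(20, 24): d=(16,21) right/bottom  bias=-1
  edge (20, 24)→(6, 18): d=(-14,-6) top-left  bias=+0
    (2,2)@(5, 5): e=[11,11,176] → #
    (3,2)@(7, 5): e=[41,-31,188] → ·
    (2,3)@(5, 7): e=[7,43,148] → #
    (3,3)@(7, 7): e=[37,1,160] → #
    (4,3)@(9, 7): e=[67,-41,172] → ·
    (2,4)@(5, 9): e=[3,75,120] → #
    (4,4)@(9, 9): e=[63,-9,144] → ·
    (2,5)@(5, 11): e=[-1,107,92] → ·
    (3,5)@(7, 11): e=[29,65,104] → #
    (4,5)@(9, 11): e=[59,23,116] → #
    (5,5)@(11, 11): e=[89,-19,128] → ·
    (3,6)@(7, 13): e=[25,97,76] → #
    (6,10)@(13, 21): e=[99,99,0] → #  [on edge]
  covered (26 px):
    · · · · · · · · · · ·
    · · · · · · · · · · ·
    · · # · · · · · · · ·
    · · # # · · · · · · ·
    · · # # · · · · · · ·
    · · · # # · · · · · ·
    · · · # # # · · · · ·
    · · · # # # # · · · ·
    · · · # # # # · · · ·
    · · · · # # # # · · ·
    · · · · · · # # # · ·
    · · · · · · · · · # ·
T1:
  2·area = 198
  edge (4, 3)→(18, 9): d=(14,6) right/bottom  bias=-1
  edge (18, 9)→(20, 24): d=(2,15) right/bottom  bias=-1
  edge (20, 24)→(4, 3): d=(-16,-21) top-left  bias=+0
    (3,2)@(7, 5): e=[10,157,31] → #
    (4,2)@(9, 5): e=[-2,127,73] → ·
    (3,3)@(7, 7): e=[38,161,-1] → ·
    (4,3)@(9, 7): e=[26,131,41] → #
    (5,3)@(11, 7): e=[14,101,83] → #
    (6,3)@(13, 7): e=[2,71,125] → #
    (7,3)@(15, 7): e=[-10,41,167] → ·
    (4,4)@(9, 9): e=[54,135,9] → #
    (7,4)@(15, 9): e=[18,45,135] → #
    (8,4)@(17, 9): e=[6,15,177] → #
    (9,4)@(19, 9): e=[-6,-15,219] → ·
    (4,5)@(9, 11): e=[82,139,-23] → ·
  covered (24 px):
    · · · · · · · · · · ·
    · · · · · · · · · · ·
    · · · # · · · · · · ·
    · · · · # # # · · · ·
    · · · · # # # # # · ·
    · · · · · # # # # · ·
    · · · · · · # # # · ·
    · · · · · · · # # · ·
    · · · · · · · # # # ·
    · · · · · · · · # # ·
    · · · · · · · · · # ·
    · · · · · · · · · · ·
T2:
  2·area = 160  (B↔C swapped to make it positive)
  edge (20, 8)→(20, 24): d=(0,16) right/bottom  bias=-1
  edge (20, 24)→(10, 20): d=(-10,-4) top-left  bias=+0
  edge (10, 20)→(20, 8): d=(10,-12) top-left  bias=+0
    (9,5)@(19, 11): e=[16,126,18] → #
    (10,5)@(21, 11): e=[-16,134,42] → ·
    (8,6)@(17, 13): e=[48,98,14] → #
    (10,6)@(21, 13): e=[-16,114,62] → ·
    (7,7)@(15, 15): e=[80,70,10] → #
    (10,7)@(21, 15): e=[-16,94,82] → ·
    (6,8)@(13, 17): e=[112,42,6] → #
    (10,8)@(21, 17): e=[-16,74,102] → ·
    (5,9)@(11, 19): e=[144,14,2] → #
    (10,9)@(21, 19): e=[-16,54,122] → ·
    (5,10)@(11, 21): e=[144,-6,22] → ·
    (6,10)@(13, 21): e=[112,2,46] → #
  covered (20 px):
    · · · · · · · · · · ·
    · · · · · · · · · · ·
    · · · · · · · · · · ·
    · · · · · · · · · · ·
    · · · · · · · · · · ·
    · · · · · · · · · # ·
    · · · · · · · · # # ·
    · · · · · · · # # # ·
    · · · · · · # # # # ·
    · · · · · # # # # # ·
    · · · · · · # # # # ·
    · · · · · · · · · # ·
T3:
  2·area = 44  (B↔C swapped to make it positive)
  edge (4, 12)→(0, 12): d=(-4,0) right/bottom  bias=-1
  edge (0, 12)→(21, 1): d=(21,-11) top-left  bias=+0
  edge (21, 1)→(4, 12): d=(-17,11) right/bottom  bias=-1
    (10,0)@(21, 1): e=[44,0,0] → ·  [on edge]
    (5,3)@(11, 7): e=[20,16,8] → #
    (6,3)@(13, 7): e=[20,38,-14] → ·
    (3,4)@(7, 9): e=[12,14,18] → #
    (4,4)@(9, 9): e=[12,36,-4] → ·
    (5,4)@(11, 9): e=[12,58,-26] → ·
    (1,5)@(3, 11): e=[4,12,28] → #
    (2,5)@(5, 11): e=[4,34,6] → #
    (3,5)@(7, 11): e=[4,56,-16] → ·
    (1,6)@(3, 13): e=[-4,54,-6] → ·
    (2,6)@(5, 13): e=[-4,76,-28] → ·
  covered (4 px):
    · · · · · · · · · · ·
    · · · · · · · · · · ·
    · · · · · · · · · · ·
    · · · · · # · · · · ·
    · · · # · · · · · · ·
    · # # · · · · · · · ·
    · · · · · · · · · · ·
    · · · · · · · · · · ·
    · · · · · · · · · · ·
    · · · · · · · · · · ·
    · · · · · · · · · · ·
    · · · · · · · · · · ·
T4:
  2·area = 128  (B↔C swapped to make it positive)
  edge (14, 18)→(6, 16): d=(-8,-2) top-left  bias=+0
  edge (6, 16)→(22, 4): d=(16,-12) top-left  bias=+0
  edge (22, 4)→(14, 18): d=(-8,14) right/bottom  bias=-1
    (10,2)@(21, 5): e=[118,4,6] → #
    (9,3)@(19, 7): e=[98,12,18] → #
    (10,3)@(21, 7): e=[102,36,-10] → ·
    (8,4)@(17, 9): e=[78,20,30] → #
    (10,4)@(21, 9): e=[86,68,-26] → ·
    (6,5)@(13, 11): e=[54,4,70] → #
    (7,5)@(15, 11): e=[58,28,42] → #
    (9,5)@(19, 11): e=[66,76,-14] → ·
    (5,6)@(11, 13): e=[34,12,82] → #
    (8,6)@(17, 13): e=[46,84,-2] → ·
    (4,7)@(9, 15): e=[14,20,94] → #
    (8,7)@(17, 15): e=[30,116,-18] → ·
  covered (16 px):
    · · · · · · · · · · ·
    · · · · · · · · · · ·
    · · · · · · · · · · #
    · · · · · · · · · # ·
    · · · · · · · · # # ·
    · · · · · · # # # · ·
    · · · · · # # # · · ·
    · · · · # # # # · · ·
    · · · · · # # · · · ·
    · · · · · · · · · · ·
    · · · · · · · · · · ·
    · · · · · · · · · · ·

Result: [[2,2],[2,3],[3,3],[2,4],[3,4],[3,5],[4,5],[3,6],[4,6],[5,6],[3,7],[4,7],[5,7],[6,7],[3,8],[4,8],[5,8],[6,8],[4,9],[5,9],[6,9],[7,9],[6,10],[7,10],[8,10],[9,11]]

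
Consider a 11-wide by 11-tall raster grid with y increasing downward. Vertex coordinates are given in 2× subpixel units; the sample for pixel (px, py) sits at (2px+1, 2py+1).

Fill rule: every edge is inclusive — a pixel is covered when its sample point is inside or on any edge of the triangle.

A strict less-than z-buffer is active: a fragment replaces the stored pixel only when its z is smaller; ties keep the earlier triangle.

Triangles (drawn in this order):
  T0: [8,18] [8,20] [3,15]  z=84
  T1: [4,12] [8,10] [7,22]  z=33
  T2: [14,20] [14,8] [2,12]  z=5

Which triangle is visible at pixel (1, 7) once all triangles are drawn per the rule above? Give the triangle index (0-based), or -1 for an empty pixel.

T0:
  2·area = 10
  edge (8, 18)→(8, 20): d=(0,2) inclusive
  edge (8, 20)→(3, 15): d=(-5,-5) inclusive
  edge (3, 15)→(8, 18): d=(5,3) inclusive
    (0,6)@(1, 13): e=[14,0,-4] → ·  [on edge]
    (1,7)@(3, 15): e=[10,0,0] → █  [on edge]
    (2,7)@(5, 15): e=[6,10,-6] → ·
    (1,8)@(3, 17): e=[10,-10,10] → ·
    (2,8)@(5, 17): e=[6,0,4] → █  [on edge]
    (3,8)@(7, 17): e=[2,10,-2] → ·
    (2,9)@(5, 19): e=[6,-10,14] → ·
    (3,9)@(7, 19): e=[2,0,8] → █  [on edge]
    (4,9)@(9, 19): e=[-2,10,2] → ·
    (3,10)@(7, 21): e=[2,-10,18] → ·
    (4,10)@(9, 21): e=[-2,0,12] → ·  [on edge]
    (6,10)@(13, 21): e=[-10,20,0] → ·  [on edge]
  covered (3 px):
    · · · · · · · · · · ·
    · · · · · · · · · · ·
    · · · · · · · · · · ·
    · · · · · · · · · · ·
    · · · · · · · · · · ·
    · · · · · · · · · · ·
    · · · · · · · · · · ·
    · █ · · · · · · · · ·
    · · █ · · · · · · · ·
    · · · █ · · · · · · ·
    · · · · · · · · · · ·
T1:
  2·area = 46
  edge (4, 12)→(8, 10): d=(4,-2) inclusive
  edge (8, 10)→(7, 22): d=(-1,12) inclusive
  edge (7, 22)→(4, 12): d=(-3,-10) inclusive
    (3,5)@(7, 11): e=[2,11,33] → █
    (4,5)@(9, 11): e=[6,-13,53] → ·
    (2,6)@(5, 13): e=[6,33,7] → █
    (4,6)@(9, 13): e=[14,-15,47] → ·
    (2,7)@(5, 15): e=[14,31,1] → █
    (4,7)@(9, 15): e=[22,-17,41] → ·
    (2,8)@(5, 17): e=[22,29,-5] → ·
    (3,8)@(7, 17): e=[26,5,15] → █
    (4,8)@(9, 17): e=[30,-19,35] → ·
    (3,9)@(7, 19): e=[34,3,9] → █
    (4,9)@(9, 19): e=[38,-21,29] → ·
    (3,10)@(7, 21): e=[42,1,3] → █
  covered (8 px):
    · · · · · · · · · · ·
    · · · · · · · · · · ·
    · · · · · · · · · · ·
    · · · · · · · · · · ·
    · · · · · · · · · · ·
    · · · █ · · · · · · ·
    · · █ █ · · · · · · ·
    · · █ █ · · · · · · ·
    · · · █ · · · · · · ·
    · · · █ · · · · · · ·
    · · · █ · · · · · · ·
T2:
  2·area = 144  (B↔C swapped to make it positive)
  edge (14, 20)→(2, 12): d=(-12,-8) inclusive
  edge (2, 12)→(14, 8): d=(12,-4) inclusive
  edge (14, 8)→(14, 20): d=(0,12) inclusive
    (8,3)@(17, 7): e=[180,0,-36] → ·  [on edge]
    (5,4)@(11, 9): e=[108,0,36] → █  [on edge]
    (6,4)@(13, 9): e=[124,8,12] → █
    (7,4)@(15, 9): e=[140,16,-12] → ·
    (2,5)@(5, 11): e=[36,0,108] → █  [on edge]
    (3,5)@(7, 11): e=[52,8,84] → █
    (4,5)@(9, 11): e=[68,16,60] → █
    (7,5)@(15, 11): e=[116,40,-12] → ·
    (2,6)@(5, 13): e=[12,24,108] → █
    (7,6)@(15, 13): e=[92,64,-12] → ·
    (2,7)@(5, 15): e=[-12,48,108] → ·
    (3,7)@(7, 15): e=[4,56,84] → █
  covered (19 px):
    · · · · · · · · · · ·
    · · · · · · · · · · ·
    · · · · · · · · · · ·
    · · · · · · · · · · ·
    · · · · · █ █ · · · ·
    · · █ █ █ █ █ · · · ·
    · · █ █ █ █ █ · · · ·
    · · · █ █ █ █ · · · ·
    · · · · · █ █ · · · ·
    · · · · · · █ · · · ·
    · · · · · · · · · · ·

Z-buffer (winner per pixel, '.' = empty):
  . . . . . . . . . . .
  . . . . . . . . . . .
  . . . . . . . . . . .
  . . . . . . . . . . .
  . . . . . 2 2 . . . .
  . . 2 2 2 2 2 . . . .
  . . 2 2 2 2 2 . . . .
  . 0 1 2 2 2 2 . . . .
  . . 0 1 . 2 2 . . . .
  . . . 1 . . 2 . . . .
  . . . 1 . . . . . . .

Final: 0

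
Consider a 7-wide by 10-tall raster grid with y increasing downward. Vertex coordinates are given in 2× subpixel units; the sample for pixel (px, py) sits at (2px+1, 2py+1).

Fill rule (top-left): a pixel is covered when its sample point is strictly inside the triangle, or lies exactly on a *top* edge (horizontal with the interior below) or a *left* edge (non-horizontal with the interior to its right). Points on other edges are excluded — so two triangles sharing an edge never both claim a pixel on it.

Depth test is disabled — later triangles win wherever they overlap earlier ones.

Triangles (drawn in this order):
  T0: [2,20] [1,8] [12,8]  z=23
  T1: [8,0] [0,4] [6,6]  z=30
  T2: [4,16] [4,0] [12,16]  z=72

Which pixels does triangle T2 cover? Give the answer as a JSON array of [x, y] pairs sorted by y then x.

T0:
  2·area = 132
  edge (2, 20)→(1, 8): d=(-1,-12) top-left  bias=+0
  edge (1, 8)→(12, 8): d=(11,0) top-left  bias=+0
  edge (12, 8)→(2, 20): d=(-10,12) right/bottom  bias=-1
    (1,4)@(3, 9): e=[23,11,98] → █
    (2,4)@(5, 9): e=[47,11,74] → █
    (3,4)@(7, 9): e=[71,11,50] → █
    (4,4)@(9, 9): e=[95,11,26] → █
    (5,4)@(11, 9): e=[119,11,2] → █
    (6,4)@(13, 9): e=[143,11,-22] → ·
    (1,5)@(3, 11): e=[21,33,78] → █
    (5,5)@(11, 11): e=[117,33,-18] → ·
    (1,6)@(3, 13): e=[19,55,58] → █
    (4,6)@(9, 13): e=[91,55,-14] → ·
    (1,7)@(3, 15): e=[17,77,38] → █
    (3,7)@(7, 15): e=[65,77,-10] → ·
  covered (15 px):
    · · · · · · ·
    · · · · · · ·
    · · · · · · ·
    · · · · · · ·
    · █ █ █ █ █ ·
    · █ █ █ █ · ·
    · █ █ █ · · ·
    · █ █ · · · ·
    · █ · · · · ·
    · · · · · · ·
T1:
  2·area = 40  (B↔C swapped to make it positive)
  edge (8, 0)→(6, 6): d=(-2,6) right/bottom  bias=-1
  edge (6, 6)→(0, 4): d=(-6,-2) top-left  bias=+0
  edge (0, 4)→(8, 0): d=(8,-4) top-left  bias=+0
    (3,0)@(7, 1): e=[4,32,4] → █
    (4,0)@(9, 1): e=[-8,36,12] → ·
    (1,1)@(3, 3): e=[24,12,4] → █
    (2,1)@(5, 3): e=[12,16,12] → █
    (3,1)@(7, 3): e=[0,20,20] → ·  [on edge]
    (1,2)@(3, 5): e=[20,0,20] → █  [on edge]
    (3,2)@(7, 5): e=[-4,8,36] → ·
    (1,3)@(3, 7): e=[16,-12,36] → ·
    (2,3)@(5, 7): e=[4,-8,44] → ·
    (4,3)@(9, 7): e=[-20,0,60] → ·  [on edge]
    (2,4)@(5, 9): e=[0,-20,60] → ·  [on edge]
    (1,7)@(3, 15): e=[0,-60,100] → ·  [on edge]
  covered (5 px):
    · · · █ · · ·
    · █ █ · · · ·
    · █ █ · · · ·
    · · · · · · ·
    · · · · · · ·
    · · · · · · ·
    · · · · · · ·
    · · · · · · ·
    · · · · · · ·
    · · · · · · ·
T2:
  2·area = 128
  edge (4, 16)→(4, 0): d=(0,-16) top-left  bias=+0
  edge (4, 0)→(12, 16): d=(8,16) right/bottom  bias=-1
  edge (12, 16)→(4, 16): d=(-8,0) right/bottom  bias=-1
    (2,1)@(5, 3): e=[16,8,104] → █
    (3,1)@(7, 3): e=[48,-24,104] → ·
    (2,2)@(5, 5): e=[16,24,88] → █
    (3,2)@(7, 5): e=[48,-8,88] → ·
    (2,3)@(5, 7): e=[16,40,72] → █
    (3,3)@(7, 7): e=[48,8,72] → █
    (4,3)@(9, 7): e=[80,-24,72] → ·
    (2,4)@(5, 9): e=[16,56,56] → █
    (4,4)@(9, 9): e=[80,-8,56] → ·
    (2,5)@(5, 11): e=[16,72,40] → █
    (4,5)@(9, 11): e=[80,8,40] → █
    (5,5)@(11, 11): e=[112,-24,40] → ·
  covered (16 px):
    · · · · · · ·
    · · █ · · · ·
    · · █ · · · ·
    · · █ █ · · ·
    · · █ █ · · ·
    · · █ █ █ · ·
    · · █ █ █ · ·
    · · █ █ █ █ ·
    · · · · · · ·
    · · · · · · ·

Answer: [[2,1],[2,2],[2,3],[3,3],[2,4],[3,4],[2,5],[3,5],[4,5],[2,6],[3,6],[4,6],[2,7],[3,7],[4,7],[5,7]]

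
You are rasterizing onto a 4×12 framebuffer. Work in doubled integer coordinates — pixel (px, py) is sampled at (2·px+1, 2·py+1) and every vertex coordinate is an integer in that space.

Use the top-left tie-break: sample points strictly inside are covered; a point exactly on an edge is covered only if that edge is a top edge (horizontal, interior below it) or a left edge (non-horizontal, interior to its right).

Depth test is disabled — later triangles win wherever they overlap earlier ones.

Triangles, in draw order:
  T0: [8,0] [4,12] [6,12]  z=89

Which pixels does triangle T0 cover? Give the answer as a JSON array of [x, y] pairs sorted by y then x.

T0:
  2·area = 24  (B↔C swapped to make it positive)
  edge (8, 0)→(6, 12): d=(-2,12) right/bottom  bias=-1
  edge (6, 12)→(4, 12): d=(-2,0) right/bottom  bias=-1
  edge (4, 12)→(8, 0): d=(4,-12) top-left  bias=+0
    (3,1)@(7, 3): e=[6,18,0] → █  [on edge]
    (3,2)@(7, 5): e=[2,14,8] → █
    (3,3)@(7, 7): e=[-2,10,16] → ·
    (2,4)@(5, 9): e=[18,6,0] → █  [on edge]
    (3,4)@(7, 9): e=[-6,6,24] → ·
    (2,5)@(5, 11): e=[14,2,8] → █
    (3,5)@(7, 11): e=[-10,2,32] → ·
    (2,6)@(5, 13): e=[10,-2,16] → ·
    (1,7)@(3, 15): e=[30,-6,0] → ·  [on edge]
    (0,10)@(1, 21): e=[42,-18,0] → ·  [on edge]
  covered (4 px):
    · · · ·
    · · · █
    · · · █
    · · · ·
    · · █ ·
    · · █ ·
    · · · ·
    · · · ·
    · · · ·
    · · · ·
    · · · ·
    · · · ·

Result: [[3,1],[3,2],[2,4],[2,5]]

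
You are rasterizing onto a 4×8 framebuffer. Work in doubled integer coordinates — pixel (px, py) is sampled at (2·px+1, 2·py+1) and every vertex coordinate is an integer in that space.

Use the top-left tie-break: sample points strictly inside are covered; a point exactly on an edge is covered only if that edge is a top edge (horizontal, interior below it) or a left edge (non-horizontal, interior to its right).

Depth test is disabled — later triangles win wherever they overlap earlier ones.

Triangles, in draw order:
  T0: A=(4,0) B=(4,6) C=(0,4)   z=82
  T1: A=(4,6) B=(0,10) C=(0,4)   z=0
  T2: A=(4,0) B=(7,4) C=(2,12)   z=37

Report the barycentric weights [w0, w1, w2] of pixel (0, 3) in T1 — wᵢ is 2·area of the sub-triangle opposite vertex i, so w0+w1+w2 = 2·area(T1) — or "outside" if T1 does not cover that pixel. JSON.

T0:
  2·area = 24
  edge (4, 0)→(4, 6): d=(0,6) right/bottom  bias=-1
  edge (4, 6)→(0, 4): d=(-4,-2) top-left  bias=+0
  edge (0, 4)→(4, 0): d=(4,-4) top-left  bias=+0
    (1,0)@(3, 1): e=[6,18,0] → █  [on edge]
    (2,0)@(5, 1): e=[-6,22,8] → ·
    (0,1)@(1, 3): e=[18,6,0] → █  [on edge]
    (2,1)@(5, 3): e=[-6,14,16] → ·
    (0,2)@(1, 5): e=[18,-2,8] → ·
    (1,2)@(3, 5): e=[6,2,16] → █
    (2,2)@(5, 5): e=[-6,6,24] → ·
    (1,3)@(3, 7): e=[6,-6,24] → ·
  covered (4 px):
    · █ · ·
    █ █ · ·
    · █ · ·
    · · · ·
    · · · ·
    · · · ·
    · · · ·
    · · · ·
T1:
  2·area = 24
  edge (4, 6)→(0, 10): d=(-4,4) right/bottom  bias=-1
  edge (0, 10)→(0, 4): d=(0,-6) top-left  bias=+0
  edge (0, 4)→(4, 6): d=(4,2) right/bottom  bias=-1
    (3,1)@(7, 3): e=[0,42,-18] → ·  [on edge]
    (0,2)@(1, 5): e=[16,6,2] → █
    (1,2)@(3, 5): e=[8,18,-2] → ·
    (2,2)@(5, 5): e=[0,30,-6] → ·  [on edge]
    (0,3)@(1, 7): e=[8,6,10] → █
    (1,3)@(3, 7): e=[0,18,6] → ·  [on edge]
    (0,4)@(1, 9): e=[0,6,18] → ·  [on edge]
  covered (2 px):
    · · · ·
    · · · ·
    █ · · ·
    █ · · ·
    · · · ·
    · · · ·
    · · · ·
    · · · ·
T2:
  2·area = 44
  edge (4, 0)→(7, 4): d=(3,4) right/bottom  bias=-1
  edge (7, 4)→(2, 12): d=(-5,8) right/bottom  bias=-1
  edge (2, 12)→(4, 0): d=(2,-12) top-left  bias=+0
    (2,1)@(5, 3): e=[5,21,18] → █
    (3,1)@(7, 3): e=[-3,5,42] → ·
    (2,2)@(5, 5): e=[11,11,22] → █
    (3,2)@(7, 5): e=[3,-5,46] → ·
    (1,3)@(3, 7): e=[25,17,2] → █
    (3,3)@(7, 7): e=[9,-15,50] → ·
    (1,4)@(3, 9): e=[31,7,6] → █
    (2,4)@(5, 9): e=[23,-9,30] → ·
    (1,5)@(3, 11): e=[37,-3,10] → ·
  covered (5 px):
    · · · ·
    · · █ ·
    · · █ ·
    · █ █ ·
    · █ · ·
    · · · ·
    · · · ·
    · · · ·

Final: [6,10,8]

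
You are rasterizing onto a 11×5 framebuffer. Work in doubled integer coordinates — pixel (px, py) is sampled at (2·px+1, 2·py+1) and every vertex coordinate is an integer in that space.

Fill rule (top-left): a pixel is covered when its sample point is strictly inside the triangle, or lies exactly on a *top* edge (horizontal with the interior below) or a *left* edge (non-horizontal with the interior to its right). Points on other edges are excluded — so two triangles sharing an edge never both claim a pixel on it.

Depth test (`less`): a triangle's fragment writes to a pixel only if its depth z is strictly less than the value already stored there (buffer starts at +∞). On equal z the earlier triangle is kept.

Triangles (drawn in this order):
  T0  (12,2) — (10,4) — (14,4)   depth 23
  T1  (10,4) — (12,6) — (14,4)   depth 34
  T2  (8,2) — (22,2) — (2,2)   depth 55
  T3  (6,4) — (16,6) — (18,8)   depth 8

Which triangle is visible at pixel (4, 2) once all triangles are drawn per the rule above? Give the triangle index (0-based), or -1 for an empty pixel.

T0:
  2·area = 8  (B↔C swapped to make it positive)
  edge (12, 2)→(14, 4): d=(2,2) right/bottom  bias=-1
  edge (14, 4)→(10, 4): d=(-4,0) right/bottom  bias=-1
  edge (10, 4)→(12, 2): d=(2,-2) top-left  bias=+0
    (5,0)@(11, 1): e=[0,12,-4] → .  [on edge]
    (6,0)@(13, 1): e=[-4,12,0] → .  [on edge]
    (5,1)@(11, 3): e=[4,4,0] → X  [on edge]
    (6,1)@(13, 3): e=[0,4,4] → .  [on edge]
    (4,2)@(9, 5): e=[12,-4,0] → .  [on edge]
    (5,2)@(11, 5): e=[8,-4,4] → .
    (7,2)@(15, 5): e=[0,-4,12] → .  [on edge]
    (3,3)@(7, 7): e=[20,-12,0] → .  [on edge]
    (8,3)@(17, 7): e=[0,-12,20] → .  [on edge]
    (2,4)@(5, 9): e=[28,-20,0] → .  [on edge]
    (9,4)@(19, 9): e=[0,-20,28] → .  [on edge]
  covered (1 px):
    . . . . . . . . . . .
    . . . . . X . . . . .
    . . . . . . . . . . .
    . . . . . . . . . . .
    . . . . . . . . . . .
T1:
  2·area = 8  (B↔C swapped to make it positive)
  edge (10, 4)→(14, 4): d=(4,0) top-left  bias=+0
  edge (14, 4)→(12, 6): d=(-2,2) right/bottom  bias=-1
  edge (12, 6)→(10, 4): d=(-2,-2) top-left  bias=+0
    (3,0)@(7, 1): e=[-12,20,0] → .  [on edge]
    (8,0)@(17, 1): e=[-12,0,20] → .  [on edge]
    (4,1)@(9, 3): e=[-4,12,0] → .  [on edge]
    (7,1)@(15, 3): e=[-4,0,12] → .  [on edge]
    (5,2)@(11, 5): e=[4,4,0] → X  [on edge]
    (6,2)@(13, 5): e=[4,0,4] → .  [on edge]
    (5,3)@(11, 7): e=[12,0,-4] → .  [on edge]
    (6,3)@(13, 7): e=[12,-4,0] → .  [on edge]
    (4,4)@(9, 9): e=[20,0,-12] → .  [on edge]
    (7,4)@(15, 9): e=[20,-12,0] → .  [on edge]
  covered (1 px):
    . . . . . . . . . . .
    . . . . . . . . . . .
    . . . . . X . . . . .
    . . . . . . . . . . .
    . . . . . . . . . . .
T2:
  degenerate (2·area = 0) — covers nothing
T3:
  2·area = 16
  edge (6, 4)→(16, 6): d=(10,2) right/bottom  bias=-1
  edge (16, 6)→(18, 8): d=(2,2) right/bottom  bias=-1
  edge (18, 8)→(6, 4): d=(-12,-4) top-left  bias=+0
    (5,0)@(11, 1): e=[-40,0,56] → .  [on edge]
    (0,1)@(1, 3): e=[0,24,-8] → .  [on edge]
    (1,1)@(3, 3): e=[-4,20,0] → .  [on edge]
    (6,1)@(13, 3): e=[-24,0,40] → .  [on edge]
    (4,2)@(9, 5): e=[4,12,0] → X  [on edge]
    (5,2)@(11, 5): e=[0,8,8] → .  [on edge]
    (7,2)@(15, 5): e=[-8,0,24] → .  [on edge]
    (4,3)@(9, 7): e=[24,16,-24] → .
    (7,3)@(15, 7): e=[12,4,0] → X  [on edge]
    (8,3)@(17, 7): e=[8,0,8] → .  [on edge]
    (10,3)@(21, 7): e=[0,-8,24] → .  [on edge]
    (7,4)@(15, 9): e=[32,8,-24] → .
    (9,4)@(19, 9): e=[24,0,-8] → .  [on edge]
    (10,4)@(21, 9): e=[20,-4,0] → .  [on edge]
  covered (2 px):
    . . . . . . . . . . .
    . . . . . . . . . . .
    . . . . X . . . . . .
    . . . . . . . X . . .
    . . . . . . . . . . .

Z-buffer (winner per pixel, '.' = empty):
  . . . . . . . . . . .
  . . . . . 0 . . . . .
  . . . . 3 1 . . . . .
  . . . . . . . 3 . . .
  . . . . . . . . . . .

Answer: 3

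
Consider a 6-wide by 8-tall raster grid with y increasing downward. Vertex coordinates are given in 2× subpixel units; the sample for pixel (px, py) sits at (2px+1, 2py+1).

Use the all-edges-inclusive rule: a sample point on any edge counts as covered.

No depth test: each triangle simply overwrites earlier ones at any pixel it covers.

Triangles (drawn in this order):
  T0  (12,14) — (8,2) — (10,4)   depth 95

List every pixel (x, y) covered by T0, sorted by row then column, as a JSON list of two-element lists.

T0:
  2·area = 16
  edge (12, 14)→(8, 2): d=(-4,-12) inclusive
  edge (8, 2)→(10, 4): d=(2,2) inclusive
  edge (10, 4)→(12, 14): d=(2,10) inclusive
    (3,0)@(7, 1): e=[-8,0,24] → ·  [on edge]
    (4,1)@(9, 3): e=[8,0,8] → #  [on edge]
    (5,1)@(11, 3): e=[32,-4,-12] → ·
    (4,2)@(9, 5): e=[0,4,12] → #  [on edge]
    (5,2)@(11, 5): e=[24,0,-8] → ·  [on edge]
    (4,3)@(9, 7): e=[-8,8,16] → ·
    (5,4)@(11, 9): e=[8,8,0] → #  [on edge]
    (5,5)@(11, 11): e=[0,12,4] → #  [on edge]
    (5,6)@(11, 13): e=[-8,16,8] → ·
  covered (4 px):
    · · · · · ·
    · · · · # ·
    · · · · # ·
    · · · · · ·
    · · · · · #
    · · · · · #
    · · · · · ·
    · · · · · ·

Final: [[4,1],[4,2],[5,4],[5,5]]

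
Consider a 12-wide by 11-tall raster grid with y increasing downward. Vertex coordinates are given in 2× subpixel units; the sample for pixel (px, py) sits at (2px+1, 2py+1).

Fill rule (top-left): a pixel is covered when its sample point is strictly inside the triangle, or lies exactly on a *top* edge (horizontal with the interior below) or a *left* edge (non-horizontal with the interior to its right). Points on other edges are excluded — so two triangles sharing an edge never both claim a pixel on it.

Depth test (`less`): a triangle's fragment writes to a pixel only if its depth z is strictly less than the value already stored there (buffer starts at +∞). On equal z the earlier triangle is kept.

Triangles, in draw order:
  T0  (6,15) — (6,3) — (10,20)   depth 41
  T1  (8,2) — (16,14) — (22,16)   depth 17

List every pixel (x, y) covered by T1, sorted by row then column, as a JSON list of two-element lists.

T0:
  2·area = 48
  edge (6, 15)→(6, 3): d=(0,-12) top-left  bias=+0
  edge (6, 3)→(10, 20): d=(4,17) right/bottom  bias=-1
  edge (10, 20)→(6, 15): d=(-4,-5) top-left  bias=+0
    (3,4)@(7, 9): e=[12,7,29] → #
    (4,4)@(9, 9): e=[36,-27,39] → ·
    (3,5)@(7, 11): e=[12,15,21] → #
    (4,5)@(9, 11): e=[36,-19,31] → ·
    (3,6)@(7, 13): e=[12,23,13] → #
    (4,6)@(9, 13): e=[36,-11,23] → ·
    (3,7)@(7, 15): e=[12,31,5] → #
    (4,7)@(9, 15): e=[36,-3,15] → ·
    (3,8)@(7, 17): e=[12,39,-3] → ·
    (4,8)@(9, 17): e=[36,5,7] → #
    (5,8)@(11, 17): e=[60,-29,17] → ·
    (4,9)@(9, 19): e=[36,13,-1] → ·
  covered (5 px):
    · · · · · · · · · · · ·
    · · · · · · · · · · · ·
    · · · · · · · · · · · ·
    · · · · · · · · · · · ·
    · · · # · · · · · · · ·
    · · · # · · · · · · · ·
    · · · # · · · · · · · ·
    · · · # · · · · · · · ·
    · · · · # · · · · · · ·
    · · · · · · · · · · · ·
    · · · · · · · · · · · ·
T1:
  2·area = 56  (B↔C swapped to make it positive)
  edge (8, 2)→(22, 16): d=(14,14) right/bottom  bias=-1
  edge (22, 16)→(16, 14): d=(-6,-2) top-left  bias=+0
  edge (16, 14)→(8, 2): d=(-8,-12) top-left  bias=+0
    (3,0)@(7, 1): e=[0,60,-4] → ·  [on edge]
    (4,1)@(9, 3): e=[0,52,4] → ·  [on edge]
    (5,2)@(11, 5): e=[0,44,12] → ·  [on edge]
    (6,3)@(13, 7): e=[0,36,20] → ·  [on edge]
    (0,4)@(1, 9): e=[196,0,-140] → ·  [on edge]
    (6,4)@(13, 9): e=[28,24,4] → #
    (7,4)@(15, 9): e=[0,28,28] → ·  [on edge]
    (3,5)@(7, 11): e=[140,0,-84] → ·  [on edge]
    (6,5)@(13, 11): e=[56,12,-12] → ·
    (7,5)@(15, 11): e=[28,16,12] → #
    (8,5)@(17, 11): e=[0,20,36] → ·  [on edge]
    (6,6)@(13, 13): e=[84,0,-28] → ·  [on edge]
    (9,6)@(19, 13): e=[0,12,44] → ·  [on edge]
    (9,7)@(19, 15): e=[28,0,28] → #  [on edge]
    (10,7)@(21, 15): e=[0,4,52] → ·  [on edge]
    (11,8)@(23, 17): e=[0,-4,60] → ·  [on edge]
  covered (4 px):
    · · · · · · · · · · · ·
    · · · · · · · · · · · ·
    · · · · · · · · · · · ·
    · · · · · · · · · · · ·
    · · · · · · # · · · · ·
    · · · · · · · # · · · ·
    · · · · · · · · # · · ·
    · · · · · · · · · # · ·
    · · · · · · · · · · · ·
    · · · · · · · · · · · ·
    · · · · · · · · · · · ·

Final: [[6,4],[7,5],[8,6],[9,7]]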